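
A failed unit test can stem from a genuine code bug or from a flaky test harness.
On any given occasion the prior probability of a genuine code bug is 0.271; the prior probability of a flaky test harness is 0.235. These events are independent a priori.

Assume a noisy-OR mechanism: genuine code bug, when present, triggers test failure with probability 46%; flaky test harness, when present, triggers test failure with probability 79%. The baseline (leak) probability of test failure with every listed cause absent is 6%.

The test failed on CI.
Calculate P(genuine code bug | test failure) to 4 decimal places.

Under noisy-OR, P(test failure | causes) = 1 − (1−0.06)·∏(1−qᵢ) over the active causes.
P(test failure) = 0.06·0.729·0.765 + 0.8026·0.729·0.235 + 0.4924·0.271·0.765 + 0.893404·0.271·0.235 = 0.033461 + 0.137497 + 0.102082 + 0.056896 = 0.329936
Of this, 0.158978 comes from 0.102082 + 0.056896 (the genuine code bug=true cases).
So P(genuine code bug | test failure) = 0.158978/0.329936 ≈ 0.4818.

P(genuine code bug | test failure) ≈ 0.4818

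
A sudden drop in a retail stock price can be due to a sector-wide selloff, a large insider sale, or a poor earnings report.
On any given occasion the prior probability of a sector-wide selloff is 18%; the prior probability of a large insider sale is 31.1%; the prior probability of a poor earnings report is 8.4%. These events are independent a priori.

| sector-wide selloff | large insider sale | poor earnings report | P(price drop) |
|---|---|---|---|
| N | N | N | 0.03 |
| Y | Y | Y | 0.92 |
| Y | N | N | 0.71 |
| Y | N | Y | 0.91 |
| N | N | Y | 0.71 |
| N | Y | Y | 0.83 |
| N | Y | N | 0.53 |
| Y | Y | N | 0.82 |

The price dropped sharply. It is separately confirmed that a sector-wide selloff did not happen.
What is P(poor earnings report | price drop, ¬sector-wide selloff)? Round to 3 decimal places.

For the numerator, keep only poor earnings report=true terms: 0.041092 + 0.021683 = 0.062775
Denominator P(price drop | ¬sector-wide selloff): 0.03·0.689·0.916 + 0.71·0.689·0.084 + 0.53·0.311·0.916 + 0.83·0.311·0.084 = 0.232693
P(poor earnings report | price drop, ¬sector-wide selloff) = 0.062775/0.232693 ≈ 0.270

P(poor earnings report | price drop, ¬sector-wide selloff) ≈ 0.270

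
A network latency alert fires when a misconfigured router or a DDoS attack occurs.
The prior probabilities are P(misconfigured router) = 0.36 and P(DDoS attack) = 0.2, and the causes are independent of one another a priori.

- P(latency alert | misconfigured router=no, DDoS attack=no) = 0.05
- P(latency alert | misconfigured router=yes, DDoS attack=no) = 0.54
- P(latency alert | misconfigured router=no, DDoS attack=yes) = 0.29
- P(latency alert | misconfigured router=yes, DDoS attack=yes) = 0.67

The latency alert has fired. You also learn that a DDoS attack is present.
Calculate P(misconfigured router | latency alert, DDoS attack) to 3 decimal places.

P(misconfigured router | latency alert, DDoS attack) ≈ 0.565

Weight on misconfigured router=true, given the evidence: 0.67·0.36 = 0.241200
Normalizer over all consistent configurations: 0.29·0.64 + 0.67·0.36 = 0.426800
Posterior = 0.241200 / 0.426800 ≈ 0.565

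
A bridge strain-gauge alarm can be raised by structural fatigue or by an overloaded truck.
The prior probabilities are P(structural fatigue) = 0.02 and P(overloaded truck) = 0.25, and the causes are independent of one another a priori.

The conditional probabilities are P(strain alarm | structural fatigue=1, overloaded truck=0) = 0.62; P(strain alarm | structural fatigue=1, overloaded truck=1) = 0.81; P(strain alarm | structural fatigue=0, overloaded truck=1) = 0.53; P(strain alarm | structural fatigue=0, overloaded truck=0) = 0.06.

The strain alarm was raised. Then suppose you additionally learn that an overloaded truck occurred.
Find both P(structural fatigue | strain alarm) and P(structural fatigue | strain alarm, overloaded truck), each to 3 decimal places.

P(structural fatigue | strain alarm) ≈ 0.071; P(structural fatigue | strain alarm, overloaded truck) ≈ 0.030

P(strain alarm) = 0.06·0.98·0.75 + 0.53·0.98·0.25 + 0.62·0.02·0.75 + 0.81·0.02·0.25 = 0.044100 + 0.129850 + 0.009300 + 0.004050 = 0.187300
The structural fatigue-present share is 0.009300 + 0.004050 = 0.013350.
Hence the posterior is 0.013350/0.187300 ≈ 0.071.

Now also conditioning on overloaded truck=true:
P(strain alarm | overloaded truck) = 0.53*0.98 + 0.81*0.02 = 0.519400 + 0.016200 = 0.535600
The structural fatigue-present share is 0.81*0.02 = 0.016200.
So P(structural fatigue | strain alarm, overloaded truck) = 0.016200/0.535600 ≈ 0.030.
The drop from 0.071 to 0.030 is the explaining-away (discounting) effect.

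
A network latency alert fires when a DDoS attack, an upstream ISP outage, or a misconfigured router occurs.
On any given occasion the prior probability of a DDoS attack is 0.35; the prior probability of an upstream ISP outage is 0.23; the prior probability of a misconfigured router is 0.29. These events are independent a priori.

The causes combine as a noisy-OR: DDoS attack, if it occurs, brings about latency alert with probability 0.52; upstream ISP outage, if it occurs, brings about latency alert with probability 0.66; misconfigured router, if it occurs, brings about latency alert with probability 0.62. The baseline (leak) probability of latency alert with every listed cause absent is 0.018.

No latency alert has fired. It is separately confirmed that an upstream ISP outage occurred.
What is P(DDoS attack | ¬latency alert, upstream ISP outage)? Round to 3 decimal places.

P(DDoS attack | ¬latency alert, upstream ISP outage) ≈ 0.205

Under noisy-OR, P(latency alert | causes) = 1 − (1−0.018)·∏(1−qᵢ) over the active causes.
P(¬latency alert | upstream ISP outage) = 0.33388*0.65*0.71 + 0.126874*0.65*0.29 + 0.160262*0.35*0.71 + 0.0609*0.35*0.29 = 0.154086 + 0.023916 + 0.039825 + 0.006181 = 0.224008
Of this, 0.046006 comes from 0.039825 + 0.006181 (the DDoS attack=true cases).
P(DDoS attack | ¬latency alert, upstream ISP outage) = 0.046006 / 0.224008 ≈ 0.205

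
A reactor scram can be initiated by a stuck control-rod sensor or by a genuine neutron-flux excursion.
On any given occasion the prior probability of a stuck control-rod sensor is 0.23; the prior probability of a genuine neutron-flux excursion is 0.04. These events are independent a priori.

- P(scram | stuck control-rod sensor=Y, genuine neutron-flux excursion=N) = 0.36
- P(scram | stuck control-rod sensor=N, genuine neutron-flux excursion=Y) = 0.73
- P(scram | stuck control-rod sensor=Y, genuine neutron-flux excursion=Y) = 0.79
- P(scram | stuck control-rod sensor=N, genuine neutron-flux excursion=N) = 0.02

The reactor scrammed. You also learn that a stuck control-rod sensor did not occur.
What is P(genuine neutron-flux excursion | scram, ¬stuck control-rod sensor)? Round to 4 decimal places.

P(genuine neutron-flux excursion | scram, ¬stuck control-rod sensor) ≈ 0.6033

P(scram | ¬stuck control-rod sensor) = 0.02*0.96 + 0.73*0.04 = 0.019200 + 0.029200 = 0.048400
Restricting to configurations with genuine neutron-flux excursion present: 0.73*0.04 = 0.029200.
Hence the posterior is 0.029200/0.048400 ≈ 0.6033.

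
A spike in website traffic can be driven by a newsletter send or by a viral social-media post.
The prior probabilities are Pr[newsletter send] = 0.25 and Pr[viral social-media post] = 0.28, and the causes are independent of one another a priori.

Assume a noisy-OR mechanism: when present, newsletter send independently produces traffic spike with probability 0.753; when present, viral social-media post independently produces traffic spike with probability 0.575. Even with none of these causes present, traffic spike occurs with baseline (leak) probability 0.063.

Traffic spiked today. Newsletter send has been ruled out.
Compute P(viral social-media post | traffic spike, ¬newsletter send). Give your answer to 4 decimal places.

Under noisy-OR, P(traffic spike | causes) = 1 − (1−0.063)·∏(1−qᵢ) over the active causes.
P(traffic spike | ¬newsletter send) = 0.063·0.72 + 0.601775·0.28 = 0.045360 + 0.168497 = 0.213857
The viral social-media post-present share is 0.601775·0.28 = 0.168497.
P(viral social-media post | traffic spike, ¬newsletter send) = 0.168497 / 0.213857 ≈ 0.7879

P(viral social-media post | traffic spike, ¬newsletter send) ≈ 0.7879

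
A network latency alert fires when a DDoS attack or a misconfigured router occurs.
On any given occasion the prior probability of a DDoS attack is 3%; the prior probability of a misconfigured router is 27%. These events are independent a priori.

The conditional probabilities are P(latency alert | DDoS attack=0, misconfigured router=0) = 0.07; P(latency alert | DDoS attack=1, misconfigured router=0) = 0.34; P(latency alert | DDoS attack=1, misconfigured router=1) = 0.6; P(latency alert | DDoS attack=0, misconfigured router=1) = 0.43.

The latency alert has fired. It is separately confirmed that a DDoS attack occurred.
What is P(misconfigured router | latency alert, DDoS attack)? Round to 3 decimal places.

Numerator (weight on configurations with misconfigured router): 0.6*0.27 = 0.162000
The normalizing constant is 0.34*0.73 + 0.6*0.27 = 0.410200
P(misconfigured router | latency alert, DDoS attack) = 0.162000/0.410200 ≈ 0.395

P(misconfigured router | latency alert, DDoS attack) ≈ 0.395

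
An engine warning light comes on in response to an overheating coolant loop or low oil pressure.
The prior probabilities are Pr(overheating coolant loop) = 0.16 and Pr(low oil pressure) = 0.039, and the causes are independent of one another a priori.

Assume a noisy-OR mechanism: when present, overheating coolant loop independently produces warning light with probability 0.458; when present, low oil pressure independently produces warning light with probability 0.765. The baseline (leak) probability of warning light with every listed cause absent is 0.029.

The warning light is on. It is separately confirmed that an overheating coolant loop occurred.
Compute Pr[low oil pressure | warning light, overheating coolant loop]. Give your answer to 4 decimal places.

Under noisy-OR, P(warning light | causes) = 1 − (1−0.029)·∏(1−qᵢ) over the active causes.
P(warning light | overheating coolant loop) = 0.473718*0.961 + 0.876324*0.039 = 0.455243 + 0.034177 = 0.489420
The low oil pressure-present share is 0.876324*0.039 = 0.034177.
So P(low oil pressure | warning light, overheating coolant loop) = 0.034177/0.489420 ≈ 0.0698.

Pr[low oil pressure | warning light, overheating coolant loop] ≈ 0.0698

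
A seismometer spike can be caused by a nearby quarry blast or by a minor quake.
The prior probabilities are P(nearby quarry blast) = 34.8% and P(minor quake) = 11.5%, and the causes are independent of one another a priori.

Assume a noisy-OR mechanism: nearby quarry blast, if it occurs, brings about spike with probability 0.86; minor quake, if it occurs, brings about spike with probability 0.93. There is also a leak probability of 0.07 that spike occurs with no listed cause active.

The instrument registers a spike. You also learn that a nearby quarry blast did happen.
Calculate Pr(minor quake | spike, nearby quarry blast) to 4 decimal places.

Under noisy-OR, P(spike | causes) = 1 − (1−0.07)·∏(1−qᵢ) over the active causes.
P(spike | nearby quarry blast) = 0.8698*0.885 + 0.990886*0.115 = 0.769773 + 0.113952 = 0.883725
The minor quake-present share is 0.990886*0.115 = 0.113952.
So P(minor quake | spike, nearby quarry blast) = 0.113952/0.883725 ≈ 0.1289.

Pr(minor quake | spike, nearby quarry blast) ≈ 0.1289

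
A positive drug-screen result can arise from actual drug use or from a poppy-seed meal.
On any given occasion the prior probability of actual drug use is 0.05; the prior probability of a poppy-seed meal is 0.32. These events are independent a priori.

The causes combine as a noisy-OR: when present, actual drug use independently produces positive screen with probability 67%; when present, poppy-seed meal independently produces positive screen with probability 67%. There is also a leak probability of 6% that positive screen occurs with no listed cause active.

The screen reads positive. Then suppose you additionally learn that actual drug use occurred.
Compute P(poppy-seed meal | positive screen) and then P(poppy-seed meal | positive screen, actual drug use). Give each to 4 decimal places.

P(poppy-seed meal | positive screen) ≈ 0.7827; P(poppy-seed meal | positive screen, actual drug use) ≈ 0.3798

Under noisy-OR, P(positive screen | causes) = 1 − (1−0.06)·∏(1−qᵢ) over the active causes.
P(positive screen) = 0.06×0.95×0.68 + 0.6898×0.95×0.32 + 0.6898×0.05×0.68 + 0.897634×0.05×0.32 = 0.038760 + 0.209699 + 0.023453 + 0.014362 = 0.286274
Restricting to configurations with poppy-seed meal present: 0.209699 + 0.014362 = 0.224061.
So P(poppy-seed meal | positive screen) = 0.224061/0.286274 ≈ 0.7827.

With the extra evidence:
P(positive screen | actual drug use) = 0.6898·0.68 + 0.897634·0.32 = 0.469064 + 0.287243 = 0.756307
Restricting to configurations with poppy-seed meal present: 0.897634·0.32 = 0.287243.
P(poppy-seed meal | positive screen, actual drug use) = 0.287243 / 0.756307 ≈ 0.3798
The drop from 0.7827 to 0.3798 is the explaining-away (discounting) effect.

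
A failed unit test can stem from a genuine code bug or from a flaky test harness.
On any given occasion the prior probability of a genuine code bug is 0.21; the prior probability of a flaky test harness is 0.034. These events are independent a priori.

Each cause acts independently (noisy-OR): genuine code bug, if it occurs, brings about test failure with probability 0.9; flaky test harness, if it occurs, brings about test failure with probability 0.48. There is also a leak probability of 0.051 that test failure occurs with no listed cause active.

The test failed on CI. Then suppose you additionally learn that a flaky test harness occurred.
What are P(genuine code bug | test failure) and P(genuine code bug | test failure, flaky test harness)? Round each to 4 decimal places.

P(genuine code bug | test failure) ≈ 0.7838; P(genuine code bug | test failure, flaky test harness) ≈ 0.3328

Under noisy-OR, P(test failure | causes) = 1 − (1−0.051)·∏(1−qᵢ) over the active causes.
P(test failure) = 0.051×0.79×0.966 + 0.50652×0.79×0.034 + 0.9051×0.21×0.966 + 0.950652×0.21×0.034 = 0.038920 + 0.013605 + 0.183609 + 0.006788 = 0.242922
Of this, 0.190397 comes from 0.183609 + 0.006788 (the genuine code bug=true cases).
Hence the posterior is 0.190397/0.242922 ≈ 0.7838.

With the extra evidence:
By total probability over both values of genuine code bug:
  P(test failure | flaky test harness) = 0.50652·0.79 + 0.950652·0.21
        = 0.400151 + 0.199637 = 0.599788
Keeping only the genuine code bug-present terms gives 0.199637, so
  P(genuine code bug | test failure, flaky test harness) = 0.199637 / 0.599788 ≈ 0.3328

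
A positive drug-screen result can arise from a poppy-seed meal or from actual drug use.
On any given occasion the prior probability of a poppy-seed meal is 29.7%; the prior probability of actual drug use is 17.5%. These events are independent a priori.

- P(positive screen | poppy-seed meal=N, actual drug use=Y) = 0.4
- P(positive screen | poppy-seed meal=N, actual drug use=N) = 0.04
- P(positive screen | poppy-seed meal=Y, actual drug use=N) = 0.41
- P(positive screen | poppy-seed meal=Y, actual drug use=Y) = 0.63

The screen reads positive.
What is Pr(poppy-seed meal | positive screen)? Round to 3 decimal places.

Pr(poppy-seed meal | positive screen) ≈ 0.648

Sum P(positive screen|·) weighted by the priors over the 4 (poppy-seed meal, actual drug use) configurations:
  P(positive screen) = 0.04·0.703·0.825 + 0.4·0.703·0.175 + 0.41·0.297·0.825 + 0.63·0.297·0.175
        = 0.023199 + 0.049210 + 0.100460 + 0.032744 = 0.205613
Configurations with poppy-seed meal contribute 0.133204, so
  P(poppy-seed meal | positive screen) = 0.133204 / 0.205613 ≈ 0.648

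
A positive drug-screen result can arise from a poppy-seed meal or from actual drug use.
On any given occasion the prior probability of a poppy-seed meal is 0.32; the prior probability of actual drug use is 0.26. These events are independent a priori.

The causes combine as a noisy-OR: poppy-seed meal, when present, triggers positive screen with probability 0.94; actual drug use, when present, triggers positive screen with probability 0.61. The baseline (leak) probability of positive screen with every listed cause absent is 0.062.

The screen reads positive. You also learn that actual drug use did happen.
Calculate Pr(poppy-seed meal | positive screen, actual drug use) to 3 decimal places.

Pr(poppy-seed meal | positive screen, actual drug use) ≈ 0.421

Under noisy-OR, P(positive screen | causes) = 1 − (1−0.062)·∏(1−qᵢ) over the active causes.
P(positive screen | actual drug use) = 0.63418·0.68 + 0.978051·0.32 = 0.431242 + 0.312976 = 0.744218
Restricting to configurations with poppy-seed meal present: 0.978051·0.32 = 0.312976.
So P(poppy-seed meal | positive screen, actual drug use) = 0.312976/0.744218 ≈ 0.421.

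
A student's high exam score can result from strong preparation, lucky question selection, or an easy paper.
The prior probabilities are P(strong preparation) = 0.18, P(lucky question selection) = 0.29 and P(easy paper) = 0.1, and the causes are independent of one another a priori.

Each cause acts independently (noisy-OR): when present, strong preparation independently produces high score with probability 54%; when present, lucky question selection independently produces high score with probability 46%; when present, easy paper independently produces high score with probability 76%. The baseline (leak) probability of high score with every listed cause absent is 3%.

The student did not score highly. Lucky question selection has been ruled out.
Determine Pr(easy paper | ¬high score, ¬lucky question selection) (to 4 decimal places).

Pr(easy paper | ¬high score, ¬lucky question selection) ≈ 0.0260

Under noisy-OR, P(high score | causes) = 1 − (1−0.03)·∏(1−qᵢ) over the active causes.
P(¬high score | ¬lucky question selection) = 0.97*0.82*0.9 + 0.2328*0.82*0.1 + 0.4462*0.18*0.9 + 0.107088*0.18*0.1 = 0.715860 + 0.019090 + 0.072284 + 0.001928 = 0.809162
The easy paper-present share is 0.019090 + 0.001928 = 0.021018.
P(easy paper | ¬high score, ¬lucky question selection) = 0.021018 / 0.809162 ≈ 0.0260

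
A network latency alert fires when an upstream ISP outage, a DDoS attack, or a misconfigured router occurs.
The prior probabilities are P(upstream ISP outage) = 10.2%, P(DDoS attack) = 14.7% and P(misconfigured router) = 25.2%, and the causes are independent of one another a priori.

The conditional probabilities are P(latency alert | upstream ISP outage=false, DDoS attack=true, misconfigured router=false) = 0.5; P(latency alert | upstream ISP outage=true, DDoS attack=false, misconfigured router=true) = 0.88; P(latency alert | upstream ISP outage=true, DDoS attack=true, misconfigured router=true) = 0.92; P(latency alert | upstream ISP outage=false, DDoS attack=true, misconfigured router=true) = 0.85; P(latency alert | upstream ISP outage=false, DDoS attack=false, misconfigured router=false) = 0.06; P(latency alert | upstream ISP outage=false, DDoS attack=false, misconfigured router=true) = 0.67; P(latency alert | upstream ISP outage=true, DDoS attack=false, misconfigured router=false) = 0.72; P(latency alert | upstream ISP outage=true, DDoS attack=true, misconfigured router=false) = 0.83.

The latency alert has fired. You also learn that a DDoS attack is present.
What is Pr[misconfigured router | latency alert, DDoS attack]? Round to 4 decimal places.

Weight on misconfigured router=true, given the evidence: 0.192352 + 0.023648 = 0.216000
Denominator P(latency alert | DDoS attack): 0.5×0.898×0.748 + 0.85×0.898×0.252 + 0.83×0.102×0.748 + 0.92×0.102×0.252 = 0.615178
Posterior = 0.216000 / 0.615178 ≈ 0.3511

Pr[misconfigured router | latency alert, DDoS attack] ≈ 0.3511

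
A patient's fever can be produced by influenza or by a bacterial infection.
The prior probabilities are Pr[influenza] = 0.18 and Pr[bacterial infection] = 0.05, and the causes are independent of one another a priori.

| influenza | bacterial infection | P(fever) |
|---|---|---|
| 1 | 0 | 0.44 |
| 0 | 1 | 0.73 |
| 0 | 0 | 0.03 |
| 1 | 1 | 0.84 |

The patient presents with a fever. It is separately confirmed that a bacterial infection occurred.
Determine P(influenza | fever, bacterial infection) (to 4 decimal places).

P(fever | bacterial infection) = 0.73*0.82 + 0.84*0.18 = 0.598600 + 0.151200 = 0.749800
The influenza-present share is 0.84*0.18 = 0.151200.
So P(influenza | fever, bacterial infection) = 0.151200/0.749800 ≈ 0.2017.

P(influenza | fever, bacterial infection) ≈ 0.2017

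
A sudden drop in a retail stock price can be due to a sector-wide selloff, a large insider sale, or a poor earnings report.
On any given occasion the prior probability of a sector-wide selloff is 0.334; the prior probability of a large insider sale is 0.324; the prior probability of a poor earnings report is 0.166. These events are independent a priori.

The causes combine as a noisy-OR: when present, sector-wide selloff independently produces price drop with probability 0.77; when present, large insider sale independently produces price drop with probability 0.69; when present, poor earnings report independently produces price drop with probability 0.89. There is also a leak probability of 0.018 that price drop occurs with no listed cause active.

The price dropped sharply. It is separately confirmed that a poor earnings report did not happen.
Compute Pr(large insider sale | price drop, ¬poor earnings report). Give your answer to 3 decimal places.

Under noisy-OR, P(price drop | causes) = 1 − (1−0.018)·∏(1−qᵢ) over the active causes.
Weight on large insider sale=true, given the evidence: 0.150095 + 0.100639 = 0.250734
Normalizer over all consistent configurations: 0.018*0.666*0.676 + 0.69558*0.666*0.324 + 0.77414*0.334*0.676 + 0.929983*0.334*0.324 = 0.433626
P(large insider sale | price drop, ¬poor earnings report) = 0.250734/0.433626 ≈ 0.578

Pr(large insider sale | price drop, ¬poor earnings report) ≈ 0.578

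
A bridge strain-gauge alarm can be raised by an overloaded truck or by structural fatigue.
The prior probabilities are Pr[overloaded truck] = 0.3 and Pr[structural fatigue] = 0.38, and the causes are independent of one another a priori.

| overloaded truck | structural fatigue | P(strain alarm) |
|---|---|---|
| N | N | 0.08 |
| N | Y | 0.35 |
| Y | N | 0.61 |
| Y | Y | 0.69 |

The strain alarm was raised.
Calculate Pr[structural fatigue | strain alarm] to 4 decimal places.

Weight on structural fatigue=true, given the evidence: 0.093100 + 0.078660 = 0.171760
The normalizing constant is 0.08·0.7·0.62 + 0.35·0.7·0.38 + 0.61·0.3·0.62 + 0.69·0.3·0.38 = 0.319940
Posterior = 0.171760 / 0.319940 ≈ 0.5369

Pr[structural fatigue | strain alarm] ≈ 0.5369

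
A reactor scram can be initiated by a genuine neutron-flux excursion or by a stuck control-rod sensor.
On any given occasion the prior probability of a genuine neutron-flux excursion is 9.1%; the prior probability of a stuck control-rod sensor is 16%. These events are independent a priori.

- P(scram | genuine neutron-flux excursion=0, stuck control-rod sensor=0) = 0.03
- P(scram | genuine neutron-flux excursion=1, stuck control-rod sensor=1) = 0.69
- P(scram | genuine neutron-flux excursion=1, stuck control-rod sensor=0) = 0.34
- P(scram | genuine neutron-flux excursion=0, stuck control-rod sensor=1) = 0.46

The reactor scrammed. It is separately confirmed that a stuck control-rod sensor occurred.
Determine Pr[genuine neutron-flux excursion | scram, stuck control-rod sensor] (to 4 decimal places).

Pr[genuine neutron-flux excursion | scram, stuck control-rod sensor] ≈ 0.1306

By total probability over both values of genuine neutron-flux excursion:
  P(scram | stuck control-rod sensor) = 0.46·0.909 + 0.69·0.091
        = 0.418140 + 0.062790 = 0.480930
The terms with genuine neutron-flux excursion present sum to 0.062790, so
  P(genuine neutron-flux excursion | scram, stuck control-rod sensor) = 0.062790 / 0.480930 ≈ 0.1306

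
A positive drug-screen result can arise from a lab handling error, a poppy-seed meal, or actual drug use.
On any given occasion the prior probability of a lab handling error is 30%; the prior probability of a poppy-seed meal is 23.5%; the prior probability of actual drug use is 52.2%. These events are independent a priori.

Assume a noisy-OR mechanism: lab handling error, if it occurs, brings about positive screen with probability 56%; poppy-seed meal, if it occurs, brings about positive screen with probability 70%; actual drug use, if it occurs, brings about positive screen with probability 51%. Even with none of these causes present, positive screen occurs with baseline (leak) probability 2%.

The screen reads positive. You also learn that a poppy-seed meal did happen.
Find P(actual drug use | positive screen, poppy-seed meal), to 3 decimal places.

P(actual drug use | positive screen, poppy-seed meal) ≈ 0.560

Under noisy-OR, P(positive screen | causes) = 1 − (1−0.02)·∏(1−qᵢ) over the active causes.
P(positive screen | poppy-seed meal) = 0.706·0.7·0.478 + 0.85594·0.7·0.522 + 0.87064·0.3·0.478 + 0.936614·0.3·0.522 = 0.236228 + 0.312760 + 0.124850 + 0.146674 = 0.820512
Restricting to configurations with actual drug use present: 0.312760 + 0.146674 = 0.459434.
So P(actual drug use | positive screen, poppy-seed meal) = 0.459434/0.820512 ≈ 0.560.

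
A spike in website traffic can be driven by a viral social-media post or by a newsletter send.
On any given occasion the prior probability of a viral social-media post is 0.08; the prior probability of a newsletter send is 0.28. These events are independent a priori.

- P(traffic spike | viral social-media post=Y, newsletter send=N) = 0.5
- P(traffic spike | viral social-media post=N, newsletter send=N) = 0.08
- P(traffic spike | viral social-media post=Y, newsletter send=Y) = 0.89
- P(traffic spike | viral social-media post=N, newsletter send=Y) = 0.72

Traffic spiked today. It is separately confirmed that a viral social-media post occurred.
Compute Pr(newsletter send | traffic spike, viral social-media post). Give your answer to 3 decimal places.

P(traffic spike | viral social-media post) = 0.5×0.72 + 0.89×0.28 = 0.360000 + 0.249200 = 0.609200
Restricting to configurations with newsletter send present: 0.89×0.28 = 0.249200.
Hence the posterior is 0.249200/0.609200 ≈ 0.409.

Pr(newsletter send | traffic spike, viral social-media post) ≈ 0.409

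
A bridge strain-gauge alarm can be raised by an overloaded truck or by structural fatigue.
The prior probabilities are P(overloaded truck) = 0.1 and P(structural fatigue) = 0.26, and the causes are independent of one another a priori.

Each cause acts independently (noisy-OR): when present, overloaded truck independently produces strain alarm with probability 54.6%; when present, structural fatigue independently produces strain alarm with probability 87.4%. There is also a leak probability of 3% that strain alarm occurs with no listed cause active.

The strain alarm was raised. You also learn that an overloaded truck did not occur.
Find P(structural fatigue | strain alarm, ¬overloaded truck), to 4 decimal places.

Under noisy-OR, P(strain alarm | causes) = 1 − (1−0.03)·∏(1−qᵢ) over the active causes.
By total probability over both values of structural fatigue:
  P(strain alarm | ¬overloaded truck) = 0.03·0.74 + 0.87778·0.26
        = 0.022200 + 0.228223 = 0.250423
Configurations with structural fatigue contribute 0.228223, so
  P(structural fatigue | strain alarm, ¬overloaded truck) = 0.228223 / 0.250423 ≈ 0.9113

P(structural fatigue | strain alarm, ¬overloaded truck) ≈ 0.9113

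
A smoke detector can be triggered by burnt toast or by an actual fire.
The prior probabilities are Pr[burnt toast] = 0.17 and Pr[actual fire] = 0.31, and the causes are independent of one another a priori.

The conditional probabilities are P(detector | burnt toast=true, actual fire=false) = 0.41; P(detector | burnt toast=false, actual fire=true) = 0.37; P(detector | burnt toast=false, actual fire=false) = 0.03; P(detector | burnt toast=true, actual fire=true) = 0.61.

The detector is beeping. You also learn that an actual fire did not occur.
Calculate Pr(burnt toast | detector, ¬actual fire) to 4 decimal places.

Enumerate both values of burnt toast and weight by the priors:
  P(detector | ¬actual fire) = 0.03*0.83 + 0.41*0.17
        = 0.024900 + 0.069700 = 0.094600
Keeping only the burnt toast-present terms gives 0.069700, so
  P(burnt toast | detector, ¬actual fire) = 0.069700 / 0.094600 ≈ 0.7368

Pr(burnt toast | detector, ¬actual fire) ≈ 0.7368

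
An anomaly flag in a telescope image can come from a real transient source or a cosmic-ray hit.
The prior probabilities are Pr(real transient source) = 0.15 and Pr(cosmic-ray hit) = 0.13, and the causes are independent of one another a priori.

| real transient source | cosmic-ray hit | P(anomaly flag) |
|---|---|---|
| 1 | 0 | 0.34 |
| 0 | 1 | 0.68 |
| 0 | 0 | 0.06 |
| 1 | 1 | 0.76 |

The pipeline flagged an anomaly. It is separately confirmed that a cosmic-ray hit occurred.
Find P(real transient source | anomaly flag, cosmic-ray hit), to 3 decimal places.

Sum P(anomaly flag|·) weighted by the priors over both values of real transient source:
  P(anomaly flag | cosmic-ray hit) = 0.68*0.85 + 0.76*0.15
        = 0.578000 + 0.114000 = 0.692000
Configurations with real transient source contribute 0.114000, so
  P(real transient source | anomaly flag, cosmic-ray hit) = 0.114000 / 0.692000 ≈ 0.165

P(real transient source | anomaly flag, cosmic-ray hit) ≈ 0.165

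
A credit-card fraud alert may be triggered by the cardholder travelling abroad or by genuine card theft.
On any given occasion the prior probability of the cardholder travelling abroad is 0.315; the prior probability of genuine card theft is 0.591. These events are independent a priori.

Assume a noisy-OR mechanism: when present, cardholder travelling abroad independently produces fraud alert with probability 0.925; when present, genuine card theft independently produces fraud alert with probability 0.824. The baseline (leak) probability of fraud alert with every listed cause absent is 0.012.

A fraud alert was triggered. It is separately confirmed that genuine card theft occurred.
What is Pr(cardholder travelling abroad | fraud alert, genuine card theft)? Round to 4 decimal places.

Under noisy-OR, P(fraud alert | causes) = 1 − (1−0.012)·∏(1−qᵢ) over the active causes.
P(fraud alert | genuine card theft) = 0.826112·0.685 + 0.986958·0.315 = 0.565887 + 0.310892 = 0.876779
Restricting to configurations with cardholder travelling abroad present: 0.986958·0.315 = 0.310892.
P(cardholder travelling abroad | fraud alert, genuine card theft) = 0.310892 / 0.876779 ≈ 0.3546

Pr(cardholder travelling abroad | fraud alert, genuine card theft) ≈ 0.3546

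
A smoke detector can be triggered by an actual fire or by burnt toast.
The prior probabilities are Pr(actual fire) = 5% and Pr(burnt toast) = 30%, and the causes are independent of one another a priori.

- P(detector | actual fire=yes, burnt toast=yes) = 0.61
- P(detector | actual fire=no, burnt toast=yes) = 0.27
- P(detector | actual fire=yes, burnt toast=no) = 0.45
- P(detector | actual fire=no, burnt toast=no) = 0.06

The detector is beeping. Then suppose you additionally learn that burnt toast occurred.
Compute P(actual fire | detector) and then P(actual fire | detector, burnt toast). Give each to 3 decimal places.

Weight on actual fire=true, given the evidence: 0.015750 + 0.009150 = 0.024900
The normalizing constant is 0.06×0.95×0.7 + 0.27×0.95×0.3 + 0.45×0.05×0.7 + 0.61×0.05×0.3 = 0.141750
P(actual fire | detector) = 0.024900/0.141750 ≈ 0.176

Now also conditioning on burnt toast=true:
For the numerator, keep only actual fire=true terms: 0.61*0.05 = 0.030500
Denominator P(detector | burnt toast): 0.27*0.95 + 0.61*0.05 = 0.287000
P(actual fire | detector, burnt toast) = 0.030500/0.287000 ≈ 0.106

P(actual fire | detector) ≈ 0.176; P(actual fire | detector, burnt toast) ≈ 0.106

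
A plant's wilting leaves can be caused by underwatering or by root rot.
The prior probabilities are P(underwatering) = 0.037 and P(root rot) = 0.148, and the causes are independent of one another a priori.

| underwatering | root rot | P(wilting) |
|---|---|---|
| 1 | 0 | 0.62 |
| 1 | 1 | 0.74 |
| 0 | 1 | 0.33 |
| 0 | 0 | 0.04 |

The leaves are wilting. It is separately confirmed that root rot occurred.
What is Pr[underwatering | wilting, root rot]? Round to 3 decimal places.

Numerator (weight on configurations with underwatering): 0.74×0.037 = 0.027380
Denominator P(wilting | root rot): 0.33×0.963 + 0.74×0.037 = 0.345170
P(underwatering | wilting, root rot) = 0.027380/0.345170 ≈ 0.079

Pr[underwatering | wilting, root rot] ≈ 0.079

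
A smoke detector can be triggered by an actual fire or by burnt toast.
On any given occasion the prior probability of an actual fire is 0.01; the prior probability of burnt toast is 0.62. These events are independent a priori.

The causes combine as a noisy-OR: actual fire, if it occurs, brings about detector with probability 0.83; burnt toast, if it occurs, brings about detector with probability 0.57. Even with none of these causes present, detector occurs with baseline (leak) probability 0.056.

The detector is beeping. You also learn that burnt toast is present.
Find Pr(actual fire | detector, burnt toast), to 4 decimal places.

Under noisy-OR, P(detector | causes) = 1 − (1−0.056)·∏(1−qᵢ) over the active causes.
P(detector | burnt toast) = 0.59408*0.99 + 0.930994*0.01 = 0.588139 + 0.009310 = 0.597449
The actual fire-present share is 0.930994*0.01 = 0.009310.
P(actual fire | detector, burnt toast) = 0.009310 / 0.597449 ≈ 0.0156

Pr(actual fire | detector, burnt toast) ≈ 0.0156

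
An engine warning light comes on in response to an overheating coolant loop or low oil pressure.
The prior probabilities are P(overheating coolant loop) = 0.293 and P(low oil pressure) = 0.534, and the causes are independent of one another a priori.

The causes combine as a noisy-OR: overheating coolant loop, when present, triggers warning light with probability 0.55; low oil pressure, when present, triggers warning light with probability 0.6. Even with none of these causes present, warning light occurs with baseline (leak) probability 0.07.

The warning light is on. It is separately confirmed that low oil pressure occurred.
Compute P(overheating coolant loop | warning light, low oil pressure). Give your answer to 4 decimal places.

Under noisy-OR, P(warning light | causes) = 1 − (1−0.07)·∏(1−qᵢ) over the active causes.
By total probability over both values of overheating coolant loop:
  P(warning light | low oil pressure) = 0.628×0.707 + 0.8326×0.293
        = 0.443996 + 0.243952 = 0.687948
The terms with overheating coolant loop present sum to 0.243952, so
  P(overheating coolant loop | warning light, low oil pressure) = 0.243952 / 0.687948 ≈ 0.3546

P(overheating coolant loop | warning light, low oil pressure) ≈ 0.3546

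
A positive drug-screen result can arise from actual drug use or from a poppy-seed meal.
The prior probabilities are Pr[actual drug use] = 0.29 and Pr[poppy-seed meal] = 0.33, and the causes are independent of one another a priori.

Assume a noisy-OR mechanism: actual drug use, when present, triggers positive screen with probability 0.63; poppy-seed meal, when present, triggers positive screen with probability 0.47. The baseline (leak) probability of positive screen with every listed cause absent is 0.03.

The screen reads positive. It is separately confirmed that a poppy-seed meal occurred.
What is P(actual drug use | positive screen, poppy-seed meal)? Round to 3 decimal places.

P(actual drug use | positive screen, poppy-seed meal) ≈ 0.405

Under noisy-OR, P(positive screen | causes) = 1 − (1−0.03)·∏(1−qᵢ) over the active causes.
P(positive screen | poppy-seed meal) = 0.4859·0.71 + 0.809783·0.29 = 0.344989 + 0.234837 = 0.579826
Restricting to configurations with actual drug use present: 0.809783·0.29 = 0.234837.
Hence the posterior is 0.234837/0.579826 ≈ 0.405.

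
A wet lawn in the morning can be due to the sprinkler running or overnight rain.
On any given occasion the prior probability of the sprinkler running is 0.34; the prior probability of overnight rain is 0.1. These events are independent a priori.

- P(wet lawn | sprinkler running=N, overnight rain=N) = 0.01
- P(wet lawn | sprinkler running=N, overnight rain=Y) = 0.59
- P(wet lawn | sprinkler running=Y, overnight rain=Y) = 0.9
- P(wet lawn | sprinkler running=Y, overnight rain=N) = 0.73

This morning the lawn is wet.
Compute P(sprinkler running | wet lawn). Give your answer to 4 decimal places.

P(sprinkler running | wet lawn) ≈ 0.8498

Enumerate the 4 (sprinkler running, overnight rain) configurations and weight by the priors:
  P(wet lawn) = 0.01·0.66·0.9 + 0.59·0.66·0.1 + 0.73·0.34·0.9 + 0.9·0.34·0.1
        = 0.005940 + 0.038940 + 0.223380 + 0.030600 = 0.298860
Configurations with sprinkler running contribute 0.253980, so
  P(sprinkler running | wet lawn) = 0.253980 / 0.298860 ≈ 0.8498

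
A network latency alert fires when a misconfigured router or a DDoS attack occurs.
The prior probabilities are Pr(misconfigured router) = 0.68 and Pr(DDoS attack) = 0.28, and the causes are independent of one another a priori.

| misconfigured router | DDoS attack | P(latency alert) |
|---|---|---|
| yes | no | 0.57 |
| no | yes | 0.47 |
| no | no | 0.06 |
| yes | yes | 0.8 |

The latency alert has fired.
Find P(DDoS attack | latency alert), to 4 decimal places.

P(latency alert) = 0.06·0.32·0.72 + 0.47·0.32·0.28 + 0.57·0.68·0.72 + 0.8·0.68·0.28 = 0.013824 + 0.042112 + 0.279072 + 0.152320 = 0.487328
Of this, 0.194432 comes from 0.042112 + 0.152320 (the DDoS attack=true cases).
Hence the posterior is 0.194432/0.487328 ≈ 0.3990.

P(DDoS attack | latency alert) ≈ 0.3990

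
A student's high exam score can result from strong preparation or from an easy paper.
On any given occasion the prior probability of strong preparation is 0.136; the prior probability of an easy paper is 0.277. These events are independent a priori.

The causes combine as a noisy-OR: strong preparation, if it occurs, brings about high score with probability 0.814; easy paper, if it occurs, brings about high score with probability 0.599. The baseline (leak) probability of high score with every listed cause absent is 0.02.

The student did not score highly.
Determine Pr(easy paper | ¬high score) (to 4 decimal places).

Pr(easy paper | ¬high score) ≈ 0.1332

Under noisy-OR, P(high score | causes) = 1 − (1−0.02)·∏(1−qᵢ) over the active causes.
P(¬high score) = 0.98·0.864·0.723 + 0.39298·0.864·0.277 + 0.18228·0.136·0.723 + 0.073094·0.136·0.277 = 0.612179 + 0.094051 + 0.017923 + 0.002754 = 0.726907
Restricting to configurations with easy paper present: 0.094051 + 0.002754 = 0.096805.
Hence the posterior is 0.096805/0.726907 ≈ 0.1332.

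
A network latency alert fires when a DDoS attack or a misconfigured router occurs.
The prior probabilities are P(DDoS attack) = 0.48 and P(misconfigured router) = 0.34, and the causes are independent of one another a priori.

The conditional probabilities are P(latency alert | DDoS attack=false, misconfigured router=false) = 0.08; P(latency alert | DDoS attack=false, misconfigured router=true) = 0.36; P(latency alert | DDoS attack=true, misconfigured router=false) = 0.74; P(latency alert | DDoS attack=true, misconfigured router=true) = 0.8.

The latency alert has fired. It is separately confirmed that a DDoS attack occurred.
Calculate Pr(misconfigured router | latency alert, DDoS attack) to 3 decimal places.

Numerator (weight on configurations with misconfigured router): 0.8*0.34 = 0.272000
The normalizing constant is 0.74*0.66 + 0.8*0.34 = 0.760400
P(misconfigured router | latency alert, DDoS attack) = 0.272000/0.760400 ≈ 0.358

Pr(misconfigured router | latency alert, DDoS attack) ≈ 0.358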